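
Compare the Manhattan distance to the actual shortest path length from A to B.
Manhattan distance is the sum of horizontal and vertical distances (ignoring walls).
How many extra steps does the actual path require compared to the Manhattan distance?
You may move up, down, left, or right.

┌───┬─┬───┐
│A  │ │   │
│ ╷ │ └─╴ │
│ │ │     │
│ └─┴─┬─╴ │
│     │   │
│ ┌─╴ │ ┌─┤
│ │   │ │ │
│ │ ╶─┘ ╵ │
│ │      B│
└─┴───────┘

Manhattan distance: |4 - 0| + |4 - 0| = 8
Actual path length: 10
Extra steps: 10 - 8 = 2

Solution:

┌───┬─┬───┐
│A  │ │   │
│ ╷ │ └─╴ │
│↓│ │     │
│ └─┴─┬─╴ │
│↳ → ↓│   │
│ ┌─╴ │ ┌─┤
│ │↓ ↲│ │ │
│ │ ╶─┘ ╵ │
│ │↳ → → B│
└─┴───────┘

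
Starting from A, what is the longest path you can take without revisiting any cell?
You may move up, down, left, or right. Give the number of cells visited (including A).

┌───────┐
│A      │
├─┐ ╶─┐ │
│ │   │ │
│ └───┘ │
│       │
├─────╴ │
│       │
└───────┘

Finding longest simple path using DFS:
Start: (0, 0)
Longest path visits 10 cells
Path: A → right → right → right → down → down → down → left → left → left

Solution:

┌───────┐
│A → → ↓│
├─┐ ╶─┐ │
│ │   │↓│
│ └───┘ │
│      ↓│
├─────╴ │
│B ← ← ↲│
└───────┘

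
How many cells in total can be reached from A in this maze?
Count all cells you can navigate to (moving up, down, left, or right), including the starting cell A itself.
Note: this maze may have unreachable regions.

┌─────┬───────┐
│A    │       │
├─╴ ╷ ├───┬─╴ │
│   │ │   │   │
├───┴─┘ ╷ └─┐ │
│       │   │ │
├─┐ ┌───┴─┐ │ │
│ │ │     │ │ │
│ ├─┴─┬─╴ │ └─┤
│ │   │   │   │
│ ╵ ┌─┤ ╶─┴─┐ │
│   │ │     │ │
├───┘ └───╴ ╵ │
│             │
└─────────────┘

Using BFS/flood-fill to find all reachable cells from A:
Maze size: 7 × 7 = 49 total cells
43 cell(s) are walled off and cannot be reached from A.
Reachable cells: 6

Reachable region (· marks reachable cells):

┌─────┬───────┐
│A · ·│       │
├─╴ ╷ ├───┬─╴ │
│· ·│·│   │   │
├───┴─┘ ╷ └─┐ │
│       │   │ │
├─┐ ┌───┴─┐ │ │
│ │ │     │ │ │
│ ├─┴─┬─╴ │ └─┤
│ │   │   │   │
│ ╵ ┌─┤ ╶─┴─┐ │
│   │ │     │ │
├───┘ └───╴ ╵ │
│             │
└─────────────┘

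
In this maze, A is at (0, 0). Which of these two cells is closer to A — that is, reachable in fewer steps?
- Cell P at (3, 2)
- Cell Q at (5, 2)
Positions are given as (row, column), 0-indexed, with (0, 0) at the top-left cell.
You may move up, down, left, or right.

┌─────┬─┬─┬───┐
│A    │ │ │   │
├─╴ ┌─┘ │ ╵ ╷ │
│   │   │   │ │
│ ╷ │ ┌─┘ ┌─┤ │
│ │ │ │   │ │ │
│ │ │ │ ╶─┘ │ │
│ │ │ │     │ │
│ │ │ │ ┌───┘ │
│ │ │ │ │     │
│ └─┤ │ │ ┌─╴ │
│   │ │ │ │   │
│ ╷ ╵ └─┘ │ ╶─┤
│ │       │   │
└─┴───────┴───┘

Shortest path A → P at (3, 2): 13 steps
Shortest path A → Q at (5, 2): 11 steps

Q is closer (11 steps vs 13 steps).

Path to P:

┌─────┬─┬─┬───┐
│A ↓  │ │ │   │
├─╴ ┌─┘ │ ╵ ╷ │
│↓ ↲│   │   │ │
│ ╷ │ ┌─┘ ┌─┤ │
│↓│ │ │   │ │ │
│ │ │ │ ╶─┘ │ │
│↓│ │P│     │ │
│ │ │ │ ┌───┘ │
│↓│ │↑│ │     │
│ └─┤ │ │ ┌─╴ │
│↳ ↓│↑│ │ │   │
│ ╷ ╵ └─┘ │ ╶─┤
│ │↳ ↑    │   │
└─┴───────┴───┘

Path to Q:

┌─────┬─┬─┬───┐
│A ↓  │ │ │   │
├─╴ ┌─┘ │ ╵ ╷ │
│↓ ↲│   │   │ │
│ ╷ │ ┌─┘ ┌─┤ │
│↓│ │ │   │ │ │
│ │ │ │ ╶─┘ │ │
│↓│ │ │     │ │
│ │ │ │ ┌───┘ │
│↓│ │ │ │     │
│ └─┤ │ │ ┌─╴ │
│↳ ↓│Q│ │ │   │
│ ╷ ╵ └─┘ │ ╶─┤
│ │↳ ↑    │   │
└─┴───────┴───┘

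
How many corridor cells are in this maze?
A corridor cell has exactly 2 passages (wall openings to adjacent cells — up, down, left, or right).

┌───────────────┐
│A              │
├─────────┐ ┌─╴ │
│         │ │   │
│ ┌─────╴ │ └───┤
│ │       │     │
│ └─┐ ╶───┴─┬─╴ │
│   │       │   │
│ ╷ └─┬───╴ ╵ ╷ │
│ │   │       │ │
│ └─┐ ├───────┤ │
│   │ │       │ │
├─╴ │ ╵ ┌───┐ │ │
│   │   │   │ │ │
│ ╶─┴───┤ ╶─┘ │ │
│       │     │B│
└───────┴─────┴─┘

Counting cells with exactly 2 passages:
Total corridor cells: 52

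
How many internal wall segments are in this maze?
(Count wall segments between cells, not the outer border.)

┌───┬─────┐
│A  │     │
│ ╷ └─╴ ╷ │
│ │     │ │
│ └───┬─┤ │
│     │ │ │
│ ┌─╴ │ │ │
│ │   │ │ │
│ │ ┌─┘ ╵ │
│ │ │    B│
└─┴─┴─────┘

Counting internal wall segments:
Total internal walls: 16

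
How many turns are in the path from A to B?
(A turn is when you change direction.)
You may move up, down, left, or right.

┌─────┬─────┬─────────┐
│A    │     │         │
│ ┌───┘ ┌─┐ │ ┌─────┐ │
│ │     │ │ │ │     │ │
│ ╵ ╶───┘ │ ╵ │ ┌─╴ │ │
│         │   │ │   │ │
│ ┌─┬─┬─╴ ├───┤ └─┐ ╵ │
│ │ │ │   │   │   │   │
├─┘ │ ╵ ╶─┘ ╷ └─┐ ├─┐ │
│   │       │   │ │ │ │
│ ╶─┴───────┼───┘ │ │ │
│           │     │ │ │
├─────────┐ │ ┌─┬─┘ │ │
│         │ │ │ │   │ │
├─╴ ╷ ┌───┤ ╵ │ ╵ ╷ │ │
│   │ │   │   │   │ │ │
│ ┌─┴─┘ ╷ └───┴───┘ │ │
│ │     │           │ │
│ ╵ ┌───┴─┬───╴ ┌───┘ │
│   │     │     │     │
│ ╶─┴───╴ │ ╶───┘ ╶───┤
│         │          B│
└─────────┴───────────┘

Directions: down, down, right, up, right, right, up, right, right, down, down, right, up, up, right, right, right, right, down, down, down, down, down, down, down, down, down, left, left, down, right, right
Number of turns: 13

Solution:

┌─────┬─────┬─────────┐
│A    │↱ → ↓│↱ → → → ↓│
│ ┌───┘ ┌─┐ │ ┌─────┐ │
│↓│↱ → ↑│ │↓│↑│     │↓│
│ ╵ ╶───┘ │ ╵ │ ┌─╴ │ │
│↳ ↑      │↳ ↑│ │   │↓│
│ ┌─┬─┬─╴ ├───┤ └─┐ ╵ │
│ │ │ │   │   │   │  ↓│
├─┘ │ ╵ ╶─┘ ╷ └─┐ ├─┐ │
│   │       │   │ │ │↓│
│ ╶─┴───────┼───┘ │ │ │
│           │     │ │↓│
├─────────┐ │ ┌─┬─┘ │ │
│         │ │ │ │   │↓│
├─╴ ╷ ┌───┤ ╵ │ ╵ ╷ │ │
│   │ │   │   │   │ │↓│
│ ┌─┴─┘ ╷ └───┴───┘ │ │
│ │     │           │↓│
│ ╵ ┌───┴─┬───╴ ┌───┘ │
│   │     │     │↓ ← ↲│
│ ╶─┴───╴ │ ╶───┘ ╶───┤
│         │      ↳ → B│
└─────────┴───────────┘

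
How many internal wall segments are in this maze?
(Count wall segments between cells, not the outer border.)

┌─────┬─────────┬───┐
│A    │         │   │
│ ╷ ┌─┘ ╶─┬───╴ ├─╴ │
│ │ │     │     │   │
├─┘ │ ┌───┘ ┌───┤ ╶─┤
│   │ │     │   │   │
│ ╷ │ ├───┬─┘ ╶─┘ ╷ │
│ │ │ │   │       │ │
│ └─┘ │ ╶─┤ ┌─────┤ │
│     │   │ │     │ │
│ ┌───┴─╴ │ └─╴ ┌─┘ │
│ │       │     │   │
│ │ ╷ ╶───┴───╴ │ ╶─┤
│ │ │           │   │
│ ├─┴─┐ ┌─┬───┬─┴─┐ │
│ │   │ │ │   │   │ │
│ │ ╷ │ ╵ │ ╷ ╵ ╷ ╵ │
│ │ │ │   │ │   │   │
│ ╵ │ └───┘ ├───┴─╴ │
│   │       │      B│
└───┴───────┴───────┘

Counting internal wall segments:
Total internal walls: 81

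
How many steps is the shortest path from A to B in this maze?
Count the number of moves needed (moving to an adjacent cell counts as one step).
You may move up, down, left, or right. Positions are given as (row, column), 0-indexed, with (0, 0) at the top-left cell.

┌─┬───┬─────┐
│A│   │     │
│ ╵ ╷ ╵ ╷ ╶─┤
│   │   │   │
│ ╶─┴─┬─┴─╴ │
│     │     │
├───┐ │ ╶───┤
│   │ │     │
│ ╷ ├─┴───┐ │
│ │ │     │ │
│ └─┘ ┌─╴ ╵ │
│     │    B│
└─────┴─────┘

Using BFS to find shortest path:
Start: (0, 0), End: (5, 5)
Path found:
(0,0) → (1,0) → (1,1) → (0,1) → (0,2) → (1,2) → (1,3) → (0,3) → (0,4) → (1,4) → (1,5) → (2,5) → (2,4) → (2,3) → (3,3) → (3,4) → (3,5) → (4,5) → (5,5)
Number of steps: 18

Solution:

┌─┬───┬─────┐
│A│↱ ↓│↱ ↓  │
│ ╵ ╷ ╵ ╷ ╶─┤
│↳ ↑│↳ ↑│↳ ↓│
│ ╶─┴─┬─┴─╴ │
│     │↓ ← ↲│
├───┐ │ ╶───┤
│   │ │↳ → ↓│
│ ╷ ├─┴───┐ │
│ │ │     │↓│
│ └─┘ ┌─╴ ╵ │
│     │    B│
└─────┴─────┘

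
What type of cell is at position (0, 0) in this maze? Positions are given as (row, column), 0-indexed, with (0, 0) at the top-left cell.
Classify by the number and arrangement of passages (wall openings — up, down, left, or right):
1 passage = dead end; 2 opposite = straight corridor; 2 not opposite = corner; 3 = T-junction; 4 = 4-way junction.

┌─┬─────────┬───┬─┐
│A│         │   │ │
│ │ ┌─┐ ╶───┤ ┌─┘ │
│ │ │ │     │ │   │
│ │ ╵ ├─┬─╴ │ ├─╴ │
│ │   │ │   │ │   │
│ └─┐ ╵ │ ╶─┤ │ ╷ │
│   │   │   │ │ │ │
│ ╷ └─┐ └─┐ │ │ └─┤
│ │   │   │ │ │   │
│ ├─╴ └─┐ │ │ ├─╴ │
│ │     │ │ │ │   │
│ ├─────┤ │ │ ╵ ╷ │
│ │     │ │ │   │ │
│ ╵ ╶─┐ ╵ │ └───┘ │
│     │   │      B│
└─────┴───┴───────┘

Checking cell at (0, 0):
Number of passages: 1
Cell type: dead end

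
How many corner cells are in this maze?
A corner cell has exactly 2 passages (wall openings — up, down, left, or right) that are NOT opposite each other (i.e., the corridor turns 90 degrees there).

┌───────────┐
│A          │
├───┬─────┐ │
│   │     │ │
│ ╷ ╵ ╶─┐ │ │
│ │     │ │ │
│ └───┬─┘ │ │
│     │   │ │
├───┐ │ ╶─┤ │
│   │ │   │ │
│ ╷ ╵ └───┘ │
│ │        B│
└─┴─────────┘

Counting corner cells (2 non-opposite passages):
Total corners: 15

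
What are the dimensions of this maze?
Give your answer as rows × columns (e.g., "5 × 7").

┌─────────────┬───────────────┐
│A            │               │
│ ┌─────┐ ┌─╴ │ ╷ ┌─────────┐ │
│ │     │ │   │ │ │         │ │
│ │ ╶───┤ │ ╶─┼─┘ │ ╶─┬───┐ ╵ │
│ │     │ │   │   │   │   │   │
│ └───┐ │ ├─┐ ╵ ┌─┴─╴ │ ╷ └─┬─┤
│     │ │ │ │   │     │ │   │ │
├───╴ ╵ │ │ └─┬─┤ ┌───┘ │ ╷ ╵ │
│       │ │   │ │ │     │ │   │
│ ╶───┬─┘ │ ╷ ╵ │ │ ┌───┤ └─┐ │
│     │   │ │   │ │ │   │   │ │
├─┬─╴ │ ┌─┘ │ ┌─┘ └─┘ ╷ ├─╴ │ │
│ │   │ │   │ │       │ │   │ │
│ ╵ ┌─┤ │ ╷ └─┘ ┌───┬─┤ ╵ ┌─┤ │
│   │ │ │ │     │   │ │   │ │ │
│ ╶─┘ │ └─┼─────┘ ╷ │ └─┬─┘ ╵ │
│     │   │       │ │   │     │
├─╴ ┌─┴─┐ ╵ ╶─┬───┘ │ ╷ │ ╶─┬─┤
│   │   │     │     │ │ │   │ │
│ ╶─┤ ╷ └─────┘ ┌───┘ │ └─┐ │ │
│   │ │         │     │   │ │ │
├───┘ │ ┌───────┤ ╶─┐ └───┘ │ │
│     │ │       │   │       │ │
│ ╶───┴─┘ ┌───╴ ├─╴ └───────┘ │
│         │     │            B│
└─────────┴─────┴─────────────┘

Counting the maze dimensions:
Rows (vertical): 13
Columns (horizontal): 15
Dimensions: 13 × 15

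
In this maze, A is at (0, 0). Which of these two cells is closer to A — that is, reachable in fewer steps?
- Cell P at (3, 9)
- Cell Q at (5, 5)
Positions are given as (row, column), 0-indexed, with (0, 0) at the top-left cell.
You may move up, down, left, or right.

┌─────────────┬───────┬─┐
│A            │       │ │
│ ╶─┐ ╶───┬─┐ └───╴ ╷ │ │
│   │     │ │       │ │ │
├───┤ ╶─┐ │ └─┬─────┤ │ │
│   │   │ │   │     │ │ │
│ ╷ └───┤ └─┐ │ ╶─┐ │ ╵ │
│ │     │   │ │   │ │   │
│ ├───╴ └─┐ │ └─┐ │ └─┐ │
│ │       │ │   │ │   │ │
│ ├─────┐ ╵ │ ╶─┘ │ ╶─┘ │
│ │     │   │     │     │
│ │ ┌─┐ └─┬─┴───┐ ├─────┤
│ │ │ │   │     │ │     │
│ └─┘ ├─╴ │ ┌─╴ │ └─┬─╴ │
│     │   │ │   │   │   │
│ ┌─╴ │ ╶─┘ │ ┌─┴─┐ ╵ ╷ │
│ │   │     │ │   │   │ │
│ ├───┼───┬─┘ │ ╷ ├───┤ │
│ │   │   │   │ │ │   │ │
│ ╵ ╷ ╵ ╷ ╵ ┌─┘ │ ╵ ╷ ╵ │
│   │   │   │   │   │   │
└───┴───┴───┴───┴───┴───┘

Shortest path A → P at (3, 9): 22 steps
Shortest path A → Q at (5, 5): 10 steps

Q is closer (10 steps vs 22 steps).

Path to P:

┌─────────────┬───────┬─┐
│A → → → → → ↓│    ↱ ↓│ │
│ ╶─┐ ╶───┬─┐ └───╴ ╷ │ │
│   │     │ │↳ → → ↑│↓│ │
├───┤ ╶─┐ │ └─┬─────┤ │ │
│   │   │ │   │     │↓│ │
│ ╷ └───┤ └─┐ │ ╶─┐ │ ╵ │
│ │     │   │ │   │P│↳ ↓│
│ ├───╴ └─┐ │ └─┐ │ └─┐ │
│ │       │ │   │ │↑  │↓│
│ ├─────┐ ╵ │ ╶─┘ │ ╶─┘ │
│ │     │   │     │↑ ← ↲│
│ │ ┌─┐ └─┬─┴───┐ ├─────┤
│ │ │ │   │     │ │     │
│ └─┘ ├─╴ │ ┌─╴ │ └─┬─╴ │
│     │   │ │   │   │   │
│ ┌─╴ │ ╶─┘ │ ┌─┴─┐ ╵ ╷ │
│ │   │     │ │   │   │ │
│ ├───┼───┬─┘ │ ╷ ├───┤ │
│ │   │   │   │ │ │   │ │
│ ╵ ╷ ╵ ╷ ╵ ┌─┘ │ ╵ ╷ ╵ │
│   │   │   │   │   │   │
└───┴───┴───┴───┴───┴───┘

Path to Q:

┌─────────────┬───────┬─┐
│A → ↓        │       │ │
│ ╶─┐ ╶───┬─┐ └───╴ ╷ │ │
│   │↳ → ↓│ │       │ │ │
├───┤ ╶─┐ │ └─┬─────┤ │ │
│   │   │↓│   │     │ │ │
│ ╷ └───┤ └─┐ │ ╶─┐ │ ╵ │
│ │     │↳ ↓│ │   │ │   │
│ ├───╴ └─┐ │ └─┐ │ └─┐ │
│ │       │↓│   │ │   │ │
│ ├─────┐ ╵ │ ╶─┘ │ ╶─┘ │
│ │     │  Q│     │     │
│ │ ┌─┐ └─┬─┴───┐ ├─────┤
│ │ │ │   │     │ │     │
│ └─┘ ├─╴ │ ┌─╴ │ └─┬─╴ │
│     │   │ │   │   │   │
│ ┌─╴ │ ╶─┘ │ ┌─┴─┐ ╵ ╷ │
│ │   │     │ │   │   │ │
│ ├───┼───┬─┘ │ ╷ ├───┤ │
│ │   │   │   │ │ │   │ │
│ ╵ ╷ ╵ ╷ ╵ ┌─┘ │ ╵ ╷ ╵ │
│   │   │   │   │   │   │
└───┴───┴───┴───┴───┴───┘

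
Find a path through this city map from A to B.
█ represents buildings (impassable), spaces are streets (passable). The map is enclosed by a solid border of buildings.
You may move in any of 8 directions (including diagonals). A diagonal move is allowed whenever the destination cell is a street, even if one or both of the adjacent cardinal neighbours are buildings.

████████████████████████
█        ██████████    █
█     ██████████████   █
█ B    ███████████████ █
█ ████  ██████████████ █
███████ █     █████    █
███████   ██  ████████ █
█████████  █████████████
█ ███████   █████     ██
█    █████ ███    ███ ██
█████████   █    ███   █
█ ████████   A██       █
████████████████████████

Finding the shortest path from A to B:
Movement: 8-directional
Path length: 12 steps
Directions: left → up-left → up-left → up → up-left → up-left → up-left → up-left → up-left → left → left → left

Solution:

████████████████████████
█        ██████████    █
█     ██████████████   █
█ B←←← ███████████████ █
█ ████↖ ██████████████ █
███████↖█     █████    █
███████ ↖ ██  ████████ █
█████████↖ █████████████
█ ███████ ↖ █████     ██
█    █████↑███    ███ ██
█████████  ↖█    ███   █
█ ████████  ↖A██       █
████████████████████████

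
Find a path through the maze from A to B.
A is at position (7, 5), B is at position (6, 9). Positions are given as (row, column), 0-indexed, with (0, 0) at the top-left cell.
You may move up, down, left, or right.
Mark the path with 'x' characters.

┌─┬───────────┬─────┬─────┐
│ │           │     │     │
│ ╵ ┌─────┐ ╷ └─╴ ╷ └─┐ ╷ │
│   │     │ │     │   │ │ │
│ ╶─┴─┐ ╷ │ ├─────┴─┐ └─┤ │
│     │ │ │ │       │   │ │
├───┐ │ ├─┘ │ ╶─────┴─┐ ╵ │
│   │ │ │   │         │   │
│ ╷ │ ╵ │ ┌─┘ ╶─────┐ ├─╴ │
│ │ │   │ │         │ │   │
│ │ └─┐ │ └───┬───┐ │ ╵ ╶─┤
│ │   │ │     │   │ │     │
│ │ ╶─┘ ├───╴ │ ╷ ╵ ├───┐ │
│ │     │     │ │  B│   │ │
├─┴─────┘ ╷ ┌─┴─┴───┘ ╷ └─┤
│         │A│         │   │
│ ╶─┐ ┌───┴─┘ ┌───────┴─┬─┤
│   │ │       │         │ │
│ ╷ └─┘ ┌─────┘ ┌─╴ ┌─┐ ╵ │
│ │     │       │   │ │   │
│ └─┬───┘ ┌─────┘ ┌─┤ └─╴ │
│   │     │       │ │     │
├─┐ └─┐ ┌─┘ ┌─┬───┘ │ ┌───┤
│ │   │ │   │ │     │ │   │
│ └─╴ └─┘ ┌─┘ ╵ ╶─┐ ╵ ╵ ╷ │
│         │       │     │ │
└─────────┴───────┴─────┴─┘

Finding the shortest path from (7, 5) to (6, 9):
Path length: 39 steps
Directions: up → right → up → left → left → up → up → right → up → up → up → right → down → right → right → up → right → down → right → down → right → down → right → down → left → down → left → up → up → left → left → left → left → down → right → right → right → down → down

Solution:

┌─┬───────────┬─────┬─────┐
│ │        x x│  x x│     │
│ ╵ ┌─────┐ ╷ └─╴ ╷ └─┐ ╷ │
│   │     │x│x x x│x x│ │ │
│ ╶─┴─┐ ╷ │ ├─────┴─┐ └─┤ │
│     │ │ │x│       │x x│ │
├───┐ │ ├─┘ │ ╶─────┴─┐ ╵ │
│   │ │ │x x│x x x x x│x x│
│ ╷ │ ╵ │ ┌─┘ ╶─────┐ ├─╴ │
│ │ │   │x│  x x x x│x│x x│
│ │ └─┐ │ └───┬───┐ │ ╵ ╶─┤
│ │   │ │x x x│   │x│x x  │
│ │ ╶─┘ ├───╴ │ ╷ ╵ ├───┐ │
│ │     │  x x│ │  B│   │ │
├─┴─────┘ ╷ ┌─┴─┴───┘ ╷ └─┤
│         │A│         │   │
│ ╶─┐ ┌───┴─┘ ┌───────┴─┬─┤
│   │ │       │         │ │
│ ╷ └─┘ ┌─────┘ ┌─╴ ┌─┐ ╵ │
│ │     │       │   │ │   │
│ └─┬───┘ ┌─────┘ ┌─┤ └─╴ │
│   │     │       │ │     │
├─┐ └─┐ ┌─┘ ┌─┬───┘ │ ┌───┤
│ │   │ │   │ │     │ │   │
│ └─╴ └─┘ ┌─┘ ╵ ╶─┐ ╵ ╵ ╷ │
│         │       │     │ │
└─────────┴───────┴─────┴─┘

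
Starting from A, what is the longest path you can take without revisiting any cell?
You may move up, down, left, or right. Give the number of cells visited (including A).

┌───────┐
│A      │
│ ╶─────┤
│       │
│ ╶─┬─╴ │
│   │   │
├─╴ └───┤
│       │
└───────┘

Finding longest simple path using DFS:
Start: (0, 0)
Longest path visits 7 cells
Path: A → down → down → right → down → right → right

Solution:

┌───────┐
│A      │
│ ╶─────┤
│↓      │
│ ╶─┬─╴ │
│↳ ↓│   │
├─╴ └───┤
│  ↳ → B│
└───────┘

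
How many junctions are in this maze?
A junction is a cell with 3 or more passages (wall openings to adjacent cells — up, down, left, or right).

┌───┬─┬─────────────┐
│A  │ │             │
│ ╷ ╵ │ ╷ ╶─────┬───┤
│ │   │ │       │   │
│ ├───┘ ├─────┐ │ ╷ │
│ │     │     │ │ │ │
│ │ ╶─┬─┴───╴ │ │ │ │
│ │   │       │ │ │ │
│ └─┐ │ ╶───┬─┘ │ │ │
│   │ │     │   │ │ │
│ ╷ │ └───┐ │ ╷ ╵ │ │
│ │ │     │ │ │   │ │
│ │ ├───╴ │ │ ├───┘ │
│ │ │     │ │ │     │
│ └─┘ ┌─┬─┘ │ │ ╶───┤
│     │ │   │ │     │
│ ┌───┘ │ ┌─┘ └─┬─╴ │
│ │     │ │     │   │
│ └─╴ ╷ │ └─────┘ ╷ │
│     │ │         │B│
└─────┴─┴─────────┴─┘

Checking each cell for number of passages:

Junctions found (3+ passages):
  (0, 4): 3 passages
  (4, 0): 3 passages
  (4, 7): 3 passages
  (7, 0): 3 passages
  (8, 2): 3 passages
  (8, 3): 3 passages
  (8, 6): 3 passages
  (8, 9): 3 passages
Total junctions: 8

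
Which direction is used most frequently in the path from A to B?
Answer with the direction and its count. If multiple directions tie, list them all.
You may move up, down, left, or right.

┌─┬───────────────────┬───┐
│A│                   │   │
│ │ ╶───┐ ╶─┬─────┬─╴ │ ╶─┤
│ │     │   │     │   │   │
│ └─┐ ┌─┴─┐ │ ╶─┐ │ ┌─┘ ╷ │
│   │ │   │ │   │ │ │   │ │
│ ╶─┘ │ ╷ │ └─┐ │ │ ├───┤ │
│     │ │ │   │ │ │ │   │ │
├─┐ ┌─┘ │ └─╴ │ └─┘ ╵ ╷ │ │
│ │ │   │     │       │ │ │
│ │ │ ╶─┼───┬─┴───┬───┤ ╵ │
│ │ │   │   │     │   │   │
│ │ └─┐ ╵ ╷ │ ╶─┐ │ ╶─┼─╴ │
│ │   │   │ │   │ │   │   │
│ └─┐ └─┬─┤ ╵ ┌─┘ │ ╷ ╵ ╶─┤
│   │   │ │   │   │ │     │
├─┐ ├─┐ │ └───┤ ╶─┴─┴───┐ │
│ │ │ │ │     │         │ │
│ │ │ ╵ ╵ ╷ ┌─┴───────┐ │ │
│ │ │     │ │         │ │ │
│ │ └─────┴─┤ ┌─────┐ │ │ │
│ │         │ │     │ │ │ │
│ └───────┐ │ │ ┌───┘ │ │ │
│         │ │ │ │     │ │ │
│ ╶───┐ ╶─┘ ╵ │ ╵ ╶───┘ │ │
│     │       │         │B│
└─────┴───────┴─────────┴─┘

Directions: down, down, down, right, right, up, up, left, up, right, right, right, right, right, right, right, right, right, down, left, down, down, down, right, up, right, down, down, right, down, left, down, right, down, down, down, down, down
Counts: {'down': 16, 'right': 15, 'up': 4, 'left': 3}
Most common: down (16 times)

Solution:

┌─┬───────────────────┬───┐
│A│↱ → → → → → → → → ↓│   │
│ │ ╶───┐ ╶─┬─────┬─╴ │ ╶─┤
│↓│↑ ↰  │   │     │↓ ↲│   │
│ └─┐ ┌─┴─┐ │ ╶─┐ │ ┌─┘ ╷ │
│↓  │↑│   │ │   │ │↓│   │ │
│ ╶─┘ │ ╷ │ └─┐ │ │ ├───┤ │
│↳ → ↑│ │ │   │ │ │↓│↱ ↓│ │
├─┐ ┌─┘ │ └─╴ │ └─┘ ╵ ╷ │ │
│ │ │   │     │    ↳ ↑│↓│ │
│ │ │ ╶─┼───┬─┴───┬───┤ ╵ │
│ │ │   │   │     │   │↳ ↓│
│ │ └─┐ ╵ ╷ │ ╶─┐ │ ╶─┼─╴ │
│ │   │   │ │   │ │   │↓ ↲│
│ └─┐ └─┬─┤ ╵ ┌─┘ │ ╷ ╵ ╶─┤
│   │   │ │   │   │ │  ↳ ↓│
├─┐ ├─┐ │ └───┤ ╶─┴─┴───┐ │
│ │ │ │ │     │         │↓│
│ │ │ ╵ ╵ ╷ ┌─┴───────┐ │ │
│ │ │     │ │         │ │↓│
│ │ └─────┴─┤ ┌─────┐ │ │ │
│ │         │ │     │ │ │↓│
│ └───────┐ │ │ ┌───┘ │ │ │
│         │ │ │ │     │ │↓│
│ ╶───┐ ╶─┘ ╵ │ ╵ ╶───┘ │ │
│     │       │         │B│
└─────┴───────┴─────────┴─┘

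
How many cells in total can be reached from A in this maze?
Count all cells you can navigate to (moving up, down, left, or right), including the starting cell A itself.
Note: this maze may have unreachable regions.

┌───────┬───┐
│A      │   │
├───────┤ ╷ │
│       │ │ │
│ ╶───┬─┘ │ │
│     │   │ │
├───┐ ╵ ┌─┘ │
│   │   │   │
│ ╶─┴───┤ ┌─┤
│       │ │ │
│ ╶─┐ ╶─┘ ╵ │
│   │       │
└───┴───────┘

Using BFS/flood-fill to find all reachable cells from A:
Maze size: 6 × 6 = 36 total cells
32 cell(s) are walled off and cannot be reached from A.
Reachable cells: 4

Reachable region (· marks reachable cells):

┌───────┬───┐
│A · · ·│   │
├───────┤ ╷ │
│       │ │ │
│ ╶───┬─┘ │ │
│     │   │ │
├───┐ ╵ ┌─┘ │
│   │   │   │
│ ╶─┴───┤ ┌─┤
│       │ │ │
│ ╶─┐ ╶─┘ ╵ │
│   │       │
└───┴───────┘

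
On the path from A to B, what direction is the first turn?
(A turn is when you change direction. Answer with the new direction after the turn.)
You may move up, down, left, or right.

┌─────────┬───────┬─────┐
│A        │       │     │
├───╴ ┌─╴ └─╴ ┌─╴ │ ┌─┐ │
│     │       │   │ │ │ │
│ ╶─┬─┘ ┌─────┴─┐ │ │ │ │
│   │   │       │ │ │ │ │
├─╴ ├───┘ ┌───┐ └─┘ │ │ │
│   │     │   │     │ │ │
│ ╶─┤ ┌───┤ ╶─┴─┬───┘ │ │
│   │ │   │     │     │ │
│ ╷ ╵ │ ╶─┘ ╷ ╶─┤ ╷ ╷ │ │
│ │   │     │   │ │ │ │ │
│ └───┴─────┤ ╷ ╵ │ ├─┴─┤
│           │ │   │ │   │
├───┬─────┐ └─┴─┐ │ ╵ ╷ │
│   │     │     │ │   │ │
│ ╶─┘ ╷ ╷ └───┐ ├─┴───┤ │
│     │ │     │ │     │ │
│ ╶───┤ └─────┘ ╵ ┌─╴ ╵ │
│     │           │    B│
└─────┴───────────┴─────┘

Directions: right, right, down, left, left, down, right, down, left, down, down, down, right, right, right, right, right, down, right, right, down, down, right, up, right, right, down, right
First turn direction: down

Solution:

┌─────────┬───────┬─────┐
│A → ↓    │       │     │
├───╴ ┌─╴ └─╴ ┌─╴ │ ┌─┐ │
│↓ ← ↲│       │   │ │ │ │
│ ╶─┬─┘ ┌─────┴─┐ │ │ │ │
│↳ ↓│   │       │ │ │ │ │
├─╴ ├───┘ ┌───┐ └─┘ │ │ │
│↓ ↲│     │   │     │ │ │
│ ╶─┤ ┌───┤ ╶─┴─┬───┘ │ │
│↓  │ │   │     │     │ │
│ ╷ ╵ │ ╶─┘ ╷ ╶─┤ ╷ ╷ │ │
│↓│   │     │   │ │ │ │ │
│ └───┴─────┤ ╷ ╵ │ ├─┴─┤
│↳ → → → → ↓│ │   │ │   │
├───┬─────┐ └─┴─┐ │ ╵ ╷ │
│   │     │↳ → ↓│ │   │ │
│ ╶─┘ ╷ ╷ └───┐ ├─┴───┤ │
│     │ │     │↓│↱ → ↓│ │
│ ╶───┤ └─────┘ ╵ ┌─╴ ╵ │
│     │        ↳ ↑│  ↳ B│
└─────┴───────────┴─────┘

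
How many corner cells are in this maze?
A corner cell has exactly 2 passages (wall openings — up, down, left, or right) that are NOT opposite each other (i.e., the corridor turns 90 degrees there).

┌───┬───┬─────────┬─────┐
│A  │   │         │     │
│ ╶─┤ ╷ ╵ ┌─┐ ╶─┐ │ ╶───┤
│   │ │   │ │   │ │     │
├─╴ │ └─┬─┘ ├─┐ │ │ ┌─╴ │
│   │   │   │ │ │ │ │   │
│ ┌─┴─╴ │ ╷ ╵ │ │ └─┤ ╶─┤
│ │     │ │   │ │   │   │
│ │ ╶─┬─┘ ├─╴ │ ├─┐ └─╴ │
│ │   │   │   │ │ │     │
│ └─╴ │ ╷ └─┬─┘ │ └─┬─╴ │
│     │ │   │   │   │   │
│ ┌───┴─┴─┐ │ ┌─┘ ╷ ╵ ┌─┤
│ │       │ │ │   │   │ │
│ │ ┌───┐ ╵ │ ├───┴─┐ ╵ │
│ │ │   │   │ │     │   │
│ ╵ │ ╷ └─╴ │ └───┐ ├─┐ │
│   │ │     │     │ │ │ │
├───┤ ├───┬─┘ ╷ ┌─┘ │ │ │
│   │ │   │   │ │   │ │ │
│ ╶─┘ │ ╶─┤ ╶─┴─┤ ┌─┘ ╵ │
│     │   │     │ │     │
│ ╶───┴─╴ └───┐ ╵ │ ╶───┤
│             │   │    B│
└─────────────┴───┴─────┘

Counting corner cells (2 non-opposite passages):
Total corners: 70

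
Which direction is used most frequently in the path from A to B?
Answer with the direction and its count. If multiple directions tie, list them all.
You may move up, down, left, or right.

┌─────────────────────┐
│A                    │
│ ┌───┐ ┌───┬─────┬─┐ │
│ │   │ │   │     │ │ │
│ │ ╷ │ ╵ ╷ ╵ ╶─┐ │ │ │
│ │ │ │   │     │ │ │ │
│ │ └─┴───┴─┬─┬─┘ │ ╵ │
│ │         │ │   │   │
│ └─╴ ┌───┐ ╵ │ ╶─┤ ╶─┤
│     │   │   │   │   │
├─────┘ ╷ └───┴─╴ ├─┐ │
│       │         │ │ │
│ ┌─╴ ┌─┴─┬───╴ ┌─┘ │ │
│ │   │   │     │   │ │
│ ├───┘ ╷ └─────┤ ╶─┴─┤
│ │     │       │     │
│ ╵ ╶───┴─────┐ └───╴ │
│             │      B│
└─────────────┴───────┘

Directions: right, right, right, down, down, right, up, right, down, right, up, right, right, down, down, left, down, right, down, left, left, left, left, up, left, down, left, left, left, down, down, down, right, up, right, right, up, right, down, right, right, right, down, right, right, right
Counts: {'right': 19, 'down': 13, 'up': 5, 'left': 9}
Most common: right (19 times)

Solution:

┌─────────────────────┐
│A → → ↓              │
│ ┌───┐ ┌───┬─────┬─┐ │
│ │   │↓│↱ ↓│↱ → ↓│ │ │
│ │ ╷ │ ╵ ╷ ╵ ╶─┐ │ │ │
│ │ │ │↳ ↑│↳ ↑  │↓│ │ │
│ │ └─┴───┴─┬─┬─┘ │ ╵ │
│ │         │ │↓ ↲│   │
│ └─╴ ┌───┐ ╵ │ ╶─┤ ╶─┤
│     │↓ ↰│   │↳ ↓│   │
├─────┘ ╷ └───┴─╴ ├─┐ │
│↓ ← ← ↲│↑ ← ← ← ↲│ │ │
│ ┌─╴ ┌─┴─┬───╴ ┌─┘ │ │
│↓│   │↱ ↓│     │   │ │
│ ├───┘ ╷ └─────┤ ╶─┴─┤
│↓│↱ → ↑│↳ → → ↓│     │
│ ╵ ╶───┴─────┐ └───╴ │
│↳ ↑          │↳ → → B│
└─────────────┴───────┘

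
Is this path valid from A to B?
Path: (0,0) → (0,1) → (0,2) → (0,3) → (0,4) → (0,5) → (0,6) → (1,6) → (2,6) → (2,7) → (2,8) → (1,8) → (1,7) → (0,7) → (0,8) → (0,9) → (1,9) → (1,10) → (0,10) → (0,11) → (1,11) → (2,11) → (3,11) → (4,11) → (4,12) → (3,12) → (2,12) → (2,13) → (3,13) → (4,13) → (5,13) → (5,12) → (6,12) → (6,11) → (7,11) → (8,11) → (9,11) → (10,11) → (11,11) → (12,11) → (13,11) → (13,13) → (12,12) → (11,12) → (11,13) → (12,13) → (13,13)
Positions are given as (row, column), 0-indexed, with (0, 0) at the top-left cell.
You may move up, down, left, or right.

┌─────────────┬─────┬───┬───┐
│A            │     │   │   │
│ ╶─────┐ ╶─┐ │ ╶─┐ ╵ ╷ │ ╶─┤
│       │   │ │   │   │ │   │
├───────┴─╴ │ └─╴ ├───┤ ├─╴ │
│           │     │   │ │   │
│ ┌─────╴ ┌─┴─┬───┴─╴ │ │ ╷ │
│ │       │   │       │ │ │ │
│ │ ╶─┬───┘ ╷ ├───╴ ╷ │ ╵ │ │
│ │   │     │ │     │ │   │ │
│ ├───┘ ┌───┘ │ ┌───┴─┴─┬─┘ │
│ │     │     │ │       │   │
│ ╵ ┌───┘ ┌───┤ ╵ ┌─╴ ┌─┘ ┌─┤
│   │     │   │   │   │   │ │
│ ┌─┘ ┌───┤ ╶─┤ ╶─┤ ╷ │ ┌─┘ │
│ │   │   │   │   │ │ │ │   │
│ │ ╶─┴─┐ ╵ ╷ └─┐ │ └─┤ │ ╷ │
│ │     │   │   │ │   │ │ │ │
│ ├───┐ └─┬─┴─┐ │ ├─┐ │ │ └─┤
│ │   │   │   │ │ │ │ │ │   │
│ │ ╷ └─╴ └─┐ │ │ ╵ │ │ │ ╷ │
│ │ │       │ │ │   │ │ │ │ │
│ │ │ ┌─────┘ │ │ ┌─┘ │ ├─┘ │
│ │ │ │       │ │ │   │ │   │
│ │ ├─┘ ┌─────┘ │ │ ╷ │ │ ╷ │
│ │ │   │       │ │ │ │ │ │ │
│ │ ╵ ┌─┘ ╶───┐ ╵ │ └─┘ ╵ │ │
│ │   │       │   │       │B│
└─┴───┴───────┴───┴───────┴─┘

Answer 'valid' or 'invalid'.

Checking path validity:
Result: Invalid move at step 41: cannot move from (13, 11) to (13, 13).

invalid

Correct solution:

┌─────────────┬─────┬───┬───┐
│A → → → → → ↓│↱ → ↓│↱ ↓│   │
│ ╶─────┐ ╶─┐ │ ╶─┐ ╵ ╷ │ ╶─┤
│       │   │↓│↑ ↰│↳ ↑│↓│   │
├───────┴─╴ │ └─╴ ├───┤ ├─╴ │
│           │↳ → ↑│   │↓│↱ ↓│
│ ┌─────╴ ┌─┴─┬───┴─╴ │ │ ╷ │
│ │       │   │       │↓│↑│↓│
│ │ ╶─┬───┘ ╷ ├───╴ ╷ │ ╵ │ │
│ │   │     │ │     │ │↳ ↑│↓│
│ ├───┘ ┌───┘ │ ┌───┴─┴─┬─┘ │
│ │     │     │ │       │↓ ↲│
│ ╵ ┌───┘ ┌───┤ ╵ ┌─╴ ┌─┘ ┌─┤
│   │     │   │   │   │↓ ↲│ │
│ ┌─┘ ┌───┤ ╶─┤ ╶─┤ ╷ │ ┌─┘ │
│ │   │   │   │   │ │ │↓│   │
│ │ ╶─┴─┐ ╵ ╷ └─┐ │ └─┤ │ ╷ │
│ │     │   │   │ │   │↓│ │ │
│ ├───┐ └─┬─┴─┐ │ ├─┐ │ │ └─┤
│ │   │   │   │ │ │ │ │↓│   │
│ │ ╷ └─╴ └─┐ │ │ ╵ │ │ │ ╷ │
│ │ │       │ │ │   │ │↓│ │ │
│ │ │ ┌─────┘ │ │ ┌─┘ │ ├─┘ │
│ │ │ │       │ │ │   │↓│↱ ↓│
│ │ ├─┘ ┌─────┘ │ │ ╷ │ │ ╷ │
│ │ │   │       │ │ │ │↓│↑│↓│
│ │ ╵ ┌─┘ ╶───┐ ╵ │ └─┘ ╵ │ │
│ │   │       │   │    ↳ ↑│B│
└─┴───┴───────┴───┴───────┴─┘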